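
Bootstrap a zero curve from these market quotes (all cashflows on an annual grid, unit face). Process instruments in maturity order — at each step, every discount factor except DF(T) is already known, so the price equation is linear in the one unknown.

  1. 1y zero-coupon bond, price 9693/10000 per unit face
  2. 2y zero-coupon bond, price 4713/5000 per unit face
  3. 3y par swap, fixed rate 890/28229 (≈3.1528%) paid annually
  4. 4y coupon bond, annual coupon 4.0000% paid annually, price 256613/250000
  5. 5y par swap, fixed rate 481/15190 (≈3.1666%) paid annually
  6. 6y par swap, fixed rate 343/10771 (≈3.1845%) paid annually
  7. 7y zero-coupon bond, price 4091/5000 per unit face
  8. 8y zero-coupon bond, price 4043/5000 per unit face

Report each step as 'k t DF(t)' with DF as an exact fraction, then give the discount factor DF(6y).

step 1 [1y] zero: DF = P = 9693/10000 ≈ 0.969300
step 2 [2y] zero: DF = P = 4713/5000 ≈ 0.942600
step 3 [3y] swap r/1=890/28229: DF=(1 − 890/28229·(0.969300+0.942600))/(1+890/28229) = 911/1000 ≈ 0.911000
step 4 [4y] bond c/1=1/25: DF=(256613/250000 − 1/25·(0.969300+0.942600+0.911000))/(1+1/25) = 549/625 ≈ 0.878400
step 5 [5y] swap r/1=481/15190: DF=(1 − 481/15190·(0.969300+0.942600+0.911000+0.878400))/(1+481/15190) = 8557/10000 ≈ 0.855700
step 6 [6y] swap r/1=343/10771: DF=(1 − 343/10771·(0.969300+0.942600+0.911000+0.878400+0.855700))/(1+343/10771) = 1657/2000 ≈ 0.828500
step 7 [7y] zero: DF = P = 4091/5000 ≈ 0.818200
step 8 [8y] zero: DF = P = 4043/5000 ≈ 0.808600

1 1 9693/10000
2 2 4713/5000
3 3 911/1000
4 4 549/625
5 5 8557/10000
6 6 1657/2000
7 7 4091/5000
8 8 4043/5000
DF(6y) = 1657/2000 ≈ 0.828500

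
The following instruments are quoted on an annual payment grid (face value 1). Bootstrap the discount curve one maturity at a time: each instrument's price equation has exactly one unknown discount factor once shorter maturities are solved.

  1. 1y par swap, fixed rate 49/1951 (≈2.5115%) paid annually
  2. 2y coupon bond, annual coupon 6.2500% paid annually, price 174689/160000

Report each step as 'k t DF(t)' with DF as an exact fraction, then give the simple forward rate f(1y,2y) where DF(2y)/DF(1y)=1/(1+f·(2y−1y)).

step 1 [1y] swap r/1=49/1951: DF=(1 − 49/1951·(0))/(1+49/1951) = 1951/2000 ≈ 0.975500
step 2 [2y] bond c/1=1/16: DF=(174689/160000 − 1/16·(0.975500))/(1+1/16) = 4851/5000 ≈ 0.970200

1 1 1951/2000
2 2 4851/5000
f(1y,2y) = ((1951/2000)/(4851/5000) − 1)/(1) = 53/9702 ≈ 0.5463%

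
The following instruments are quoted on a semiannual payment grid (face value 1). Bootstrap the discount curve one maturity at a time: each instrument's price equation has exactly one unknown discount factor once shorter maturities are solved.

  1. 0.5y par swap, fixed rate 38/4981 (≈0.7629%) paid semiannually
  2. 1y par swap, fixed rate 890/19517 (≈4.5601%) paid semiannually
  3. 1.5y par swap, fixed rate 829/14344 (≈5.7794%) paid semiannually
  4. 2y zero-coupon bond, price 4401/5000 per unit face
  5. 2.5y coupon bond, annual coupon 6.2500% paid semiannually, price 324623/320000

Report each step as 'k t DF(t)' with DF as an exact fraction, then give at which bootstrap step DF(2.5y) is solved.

1 1/2 4981/5000
2 1 1911/2000
3 3/2 9171/10000
4 2 4401/5000
5 5/2 8701/10000
DF(2.5y) is solved at step 5

step 1 [0.5y] swap r/2=19/4981: DF=(1 − 19/4981·(0))/(1+19/4981) = 4981/5000 ≈ 0.996200
step 2 [1y] swap r/2=445/19517: DF=(1 − 445/19517·(0.996200))/(1+445/19517) = 1911/2000 ≈ 0.955500
step 3 [1.5y] swap r/2=829/28688: DF=(1 − 829/28688·(0.996200+0.955500))/(1+829/28688) = 9171/10000 ≈ 0.917100
step 4 [2y] zero: DF = P = 4401/5000 ≈ 0.880200
step 5 [2.5y] bond c/2=1/32: DF=(324623/320000 − 1/32·(0.996200+0.955500+0.917100+0.880200))/(1+1/32) = 8701/10000 ≈ 0.870100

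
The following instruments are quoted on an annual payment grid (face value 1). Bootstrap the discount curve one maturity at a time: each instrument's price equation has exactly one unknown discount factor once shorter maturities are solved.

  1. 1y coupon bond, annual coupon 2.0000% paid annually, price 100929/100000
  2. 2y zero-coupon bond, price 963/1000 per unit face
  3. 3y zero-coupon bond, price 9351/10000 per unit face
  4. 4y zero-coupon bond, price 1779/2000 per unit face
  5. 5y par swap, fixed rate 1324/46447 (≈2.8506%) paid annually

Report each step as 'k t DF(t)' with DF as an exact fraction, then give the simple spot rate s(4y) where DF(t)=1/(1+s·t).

step 1 [1y] bond c/1=1/50: DF=(100929/100000 − 1/50·(0))/(1+1/50) = 1979/2000 ≈ 0.989500
step 2 [2y] zero: DF = P = 963/1000 ≈ 0.963000
step 3 [3y] zero: DF = P = 9351/10000 ≈ 0.935100
step 4 [4y] zero: DF = P = 1779/2000 ≈ 0.889500
step 5 [5y] swap r/1=1324/46447: DF=(1 − 1324/46447·(0.989500+0.963000+0.935100+0.889500))/(1+1324/46447) = 2169/2500 ≈ 0.867600

1 1 1979/2000
2 2 963/1000
3 3 9351/10000
4 4 1779/2000
5 5 2169/2500
s(4y) = (1/(1779/2000) − 1)/(4) = 221/7116 ≈ 3.1057%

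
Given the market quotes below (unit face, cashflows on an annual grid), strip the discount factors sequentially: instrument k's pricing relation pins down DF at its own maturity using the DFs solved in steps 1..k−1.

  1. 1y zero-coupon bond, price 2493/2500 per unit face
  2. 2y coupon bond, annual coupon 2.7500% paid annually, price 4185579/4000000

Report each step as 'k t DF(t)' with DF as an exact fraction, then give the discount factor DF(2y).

1 1 2493/2500
2 2 9917/10000
DF(2y) = 9917/10000 ≈ 0.991700

step 1 [1y] zero: DF = P = 2493/2500 ≈ 0.997200
step 2 [2y] bond c/1=11/400: DF=(4185579/4000000 − 11/400·(0.997200))/(1+11/400) = 9917/10000 ≈ 0.991700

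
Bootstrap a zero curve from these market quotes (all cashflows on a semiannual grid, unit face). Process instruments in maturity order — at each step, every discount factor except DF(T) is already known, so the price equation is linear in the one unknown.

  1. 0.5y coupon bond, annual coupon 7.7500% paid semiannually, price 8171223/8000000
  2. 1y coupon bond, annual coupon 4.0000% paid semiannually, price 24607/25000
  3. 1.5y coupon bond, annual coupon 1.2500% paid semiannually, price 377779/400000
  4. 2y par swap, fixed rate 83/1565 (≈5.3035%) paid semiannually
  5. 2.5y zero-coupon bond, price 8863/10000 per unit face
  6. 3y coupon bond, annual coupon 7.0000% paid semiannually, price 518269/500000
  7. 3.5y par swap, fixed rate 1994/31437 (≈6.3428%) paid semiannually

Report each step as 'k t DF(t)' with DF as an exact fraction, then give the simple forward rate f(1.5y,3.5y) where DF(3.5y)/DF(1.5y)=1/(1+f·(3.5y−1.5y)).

step 1 [0.5y] bond c/2=31/800: DF=(8171223/8000000 − 31/800·(0))/(1+31/800) = 9833/10000 ≈ 0.983300
step 2 [1y] bond c/2=1/50: DF=(24607/25000 − 1/50·(0.983300))/(1+1/50) = 9457/10000 ≈ 0.945700
step 3 [1.5y] bond c/2=1/160: DF=(377779/400000 − 1/160·(0.983300+0.945700))/(1+1/160) = 4633/5000 ≈ 0.926600
step 4 [2y] swap r/2=83/3130: DF=(1 − 83/3130·(0.983300+0.945700+0.926600))/(1+83/3130) = 2251/2500 ≈ 0.900400
step 5 [2.5y] zero: DF = P = 8863/10000 ≈ 0.886300
step 6 [3y] bond c/2=7/200: DF=(518269/500000 − 7/200·(0.983300+0.945700+0.926600+0.900400+0.886300))/(1+7/200) = 1689/2000 ≈ 0.844500
step 7 [3.5y] swap r/2=997/31437: DF=(1 − 997/31437·(0.983300+0.945700+0.926600+0.900400+0.886300+0.844500))/(1+997/31437) = 4003/5000 ≈ 0.800600

1 1/2 9833/10000
2 1 9457/10000
3 3/2 4633/5000
4 2 2251/2500
5 5/2 8863/10000
6 3 1689/2000
7 7/2 4003/5000
f(1.5y,3.5y) = ((4633/5000)/(4003/5000) − 1)/(2) = 315/4003 ≈ 7.8691%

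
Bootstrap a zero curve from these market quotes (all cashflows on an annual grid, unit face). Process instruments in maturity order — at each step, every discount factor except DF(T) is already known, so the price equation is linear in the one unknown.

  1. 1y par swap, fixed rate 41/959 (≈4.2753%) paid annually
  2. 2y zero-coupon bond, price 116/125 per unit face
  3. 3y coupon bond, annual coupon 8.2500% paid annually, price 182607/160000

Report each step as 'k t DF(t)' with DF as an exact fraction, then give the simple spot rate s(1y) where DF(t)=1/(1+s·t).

1 1 959/1000
2 2 116/125
3 3 1821/2000
s(1y) = (1/(959/1000) − 1)/(1) = 41/959 ≈ 4.2753%

step 1 [1y] swap r/1=41/959: DF=(1 − 41/959·(0))/(1+41/959) = 959/1000 ≈ 0.959000
step 2 [2y] zero: DF = P = 116/125 ≈ 0.928000
step 3 [3y] bond c/1=33/400: DF=(182607/160000 − 33/400·(0.959000+0.928000))/(1+33/400) = 1821/2000 ≈ 0.910500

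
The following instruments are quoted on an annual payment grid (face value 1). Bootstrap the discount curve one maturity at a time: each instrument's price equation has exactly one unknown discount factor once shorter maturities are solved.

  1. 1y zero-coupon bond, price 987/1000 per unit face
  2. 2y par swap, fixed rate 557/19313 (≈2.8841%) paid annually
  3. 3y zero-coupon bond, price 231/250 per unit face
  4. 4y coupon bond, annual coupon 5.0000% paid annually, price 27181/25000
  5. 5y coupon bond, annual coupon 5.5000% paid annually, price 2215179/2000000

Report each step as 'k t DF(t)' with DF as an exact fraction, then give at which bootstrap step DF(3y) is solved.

step 1 [1y] zero: DF = P = 987/1000 ≈ 0.987000
step 2 [2y] swap r/1=557/19313: DF=(1 − 557/19313·(0.987000))/(1+557/19313) = 9443/10000 ≈ 0.944300
step 3 [3y] zero: DF = P = 231/250 ≈ 0.924000
step 4 [4y] bond c/1=1/20: DF=(27181/25000 − 1/20·(0.987000+0.944300+0.924000))/(1+1/20) = 1799/2000 ≈ 0.899500
step 5 [5y] bond c/1=11/200: DF=(2215179/2000000 − 11/200·(0.987000+0.944300+0.924000+0.899500))/(1+11/200) = 8541/10000 ≈ 0.854100

1 1 987/1000
2 2 9443/10000
3 3 231/250
4 4 1799/2000
5 5 8541/10000
DF(3y) is solved at step 3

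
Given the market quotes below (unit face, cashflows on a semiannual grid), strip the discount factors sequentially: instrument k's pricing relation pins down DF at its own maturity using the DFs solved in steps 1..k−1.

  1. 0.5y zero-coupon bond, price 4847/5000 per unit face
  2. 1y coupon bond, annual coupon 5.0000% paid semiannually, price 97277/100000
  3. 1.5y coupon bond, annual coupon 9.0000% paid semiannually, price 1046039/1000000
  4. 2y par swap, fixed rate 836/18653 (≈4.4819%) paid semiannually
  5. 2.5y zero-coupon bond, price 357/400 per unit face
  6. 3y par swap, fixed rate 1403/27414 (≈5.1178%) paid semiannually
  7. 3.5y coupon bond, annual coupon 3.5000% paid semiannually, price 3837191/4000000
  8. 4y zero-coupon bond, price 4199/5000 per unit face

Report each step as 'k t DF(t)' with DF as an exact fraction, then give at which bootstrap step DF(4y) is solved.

step 1 [0.5y] zero: DF = P = 4847/5000 ≈ 0.969400
step 2 [1y] bond c/2=1/40: DF=(97277/100000 − 1/40·(0.969400))/(1+1/40) = 4627/5000 ≈ 0.925400
step 3 [1.5y] bond c/2=9/200: DF=(1046039/1000000 − 9/200·(0.969400+0.925400))/(1+9/200) = 4597/5000 ≈ 0.919400
step 4 [2y] swap r/2=418/18653: DF=(1 − 418/18653·(0.969400+0.925400+0.919400))/(1+418/18653) = 2291/2500 ≈ 0.916400
step 5 [2.5y] zero: DF = P = 357/400 ≈ 0.892500
step 6 [3y] swap r/2=1403/54828: DF=(1 − 1403/54828·(0.969400+0.925400+0.919400+0.916400+0.892500))/(1+1403/54828) = 8597/10000 ≈ 0.859700
step 7 [3.5y] bond c/2=7/400: DF=(3837191/4000000 − 7/400·(0.969400+0.925400+0.919400+0.916400+0.892500+0.859700))/(1+7/400) = 1697/2000 ≈ 0.848500
step 8 [4y] zero: DF = P = 4199/5000 ≈ 0.839800

1 1/2 4847/5000
2 1 4627/5000
3 3/2 4597/5000
4 2 2291/2500
5 5/2 357/400
6 3 8597/10000
7 7/2 1697/2000
8 4 4199/5000
DF(4y) is solved at step 8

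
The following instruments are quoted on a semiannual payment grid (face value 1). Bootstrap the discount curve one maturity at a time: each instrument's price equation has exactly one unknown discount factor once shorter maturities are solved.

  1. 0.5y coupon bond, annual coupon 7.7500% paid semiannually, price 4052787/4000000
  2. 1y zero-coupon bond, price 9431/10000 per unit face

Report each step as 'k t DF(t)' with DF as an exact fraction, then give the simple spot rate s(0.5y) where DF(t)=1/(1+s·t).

step 1 [0.5y] bond c/2=31/800: DF=(4052787/4000000 − 31/800·(0))/(1+31/800) = 4877/5000 ≈ 0.975400
step 2 [1y] zero: DF = P = 9431/10000 ≈ 0.943100

1 1/2 4877/5000
2 1 9431/10000
s(0.5y) = (1/(4877/5000) − 1)/(1/2) = 246/4877 ≈ 5.0441%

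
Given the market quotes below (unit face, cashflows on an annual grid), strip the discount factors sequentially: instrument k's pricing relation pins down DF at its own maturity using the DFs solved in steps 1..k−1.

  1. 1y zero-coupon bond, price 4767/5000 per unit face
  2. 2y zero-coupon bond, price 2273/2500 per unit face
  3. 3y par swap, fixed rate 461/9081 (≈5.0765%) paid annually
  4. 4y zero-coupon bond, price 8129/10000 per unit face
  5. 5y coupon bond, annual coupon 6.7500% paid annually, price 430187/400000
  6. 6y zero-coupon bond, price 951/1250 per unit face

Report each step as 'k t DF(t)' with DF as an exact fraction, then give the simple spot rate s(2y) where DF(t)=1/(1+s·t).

step 1 [1y] zero: DF = P = 4767/5000 ≈ 0.953400
step 2 [2y] zero: DF = P = 2273/2500 ≈ 0.909200
step 3 [3y] swap r/1=461/9081: DF=(1 − 461/9081·(0.953400+0.909200))/(1+461/9081) = 8617/10000 ≈ 0.861700
step 4 [4y] zero: DF = P = 8129/10000 ≈ 0.812900
step 5 [5y] bond c/1=27/400: DF=(430187/400000 − 27/400·(0.953400+0.909200+0.861700+0.812900))/(1+27/400) = 3919/5000 ≈ 0.783800
step 6 [6y] zero: DF = P = 951/1250 ≈ 0.760800

1 1 4767/5000
2 2 2273/2500
3 3 8617/10000
4 4 8129/10000
5 5 3919/5000
6 6 951/1250
s(2y) = (1/(2273/2500) − 1)/(2) = 227/4546 ≈ 4.9934%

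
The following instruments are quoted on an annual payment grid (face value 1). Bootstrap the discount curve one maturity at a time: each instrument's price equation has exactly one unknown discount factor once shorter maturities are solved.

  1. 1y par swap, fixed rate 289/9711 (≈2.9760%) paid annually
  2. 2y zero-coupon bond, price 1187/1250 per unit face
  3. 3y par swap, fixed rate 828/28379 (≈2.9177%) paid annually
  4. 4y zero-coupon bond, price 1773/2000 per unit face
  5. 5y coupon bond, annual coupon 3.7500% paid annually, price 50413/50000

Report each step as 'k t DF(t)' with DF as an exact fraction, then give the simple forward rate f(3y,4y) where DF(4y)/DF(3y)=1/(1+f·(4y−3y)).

step 1 [1y] swap r/1=289/9711: DF=(1 − 289/9711·(0))/(1+289/9711) = 9711/10000 ≈ 0.971100
step 2 [2y] zero: DF = P = 1187/1250 ≈ 0.949600
step 3 [3y] swap r/1=828/28379: DF=(1 − 828/28379·(0.971100+0.949600))/(1+828/28379) = 2293/2500 ≈ 0.917200
step 4 [4y] zero: DF = P = 1773/2000 ≈ 0.886500
step 5 [5y] bond c/1=3/80: DF=(50413/50000 − 3/80·(0.971100+0.949600+0.917200+0.886500))/(1+3/80) = 2093/2500 ≈ 0.837200

1 1 9711/10000
2 2 1187/1250
3 3 2293/2500
4 4 1773/2000
5 5 2093/2500
f(3y,4y) = ((2293/2500)/(1773/2000) − 1)/(1) = 307/8865 ≈ 3.4631%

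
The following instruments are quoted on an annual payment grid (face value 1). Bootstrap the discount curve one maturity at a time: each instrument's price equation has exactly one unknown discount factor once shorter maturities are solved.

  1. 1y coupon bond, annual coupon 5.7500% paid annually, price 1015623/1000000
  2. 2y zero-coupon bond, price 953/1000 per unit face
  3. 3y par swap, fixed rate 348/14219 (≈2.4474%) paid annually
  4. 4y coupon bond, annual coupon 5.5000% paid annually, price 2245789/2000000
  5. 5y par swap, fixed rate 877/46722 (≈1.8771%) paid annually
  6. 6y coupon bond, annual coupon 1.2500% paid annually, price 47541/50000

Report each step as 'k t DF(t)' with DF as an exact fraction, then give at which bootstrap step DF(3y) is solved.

step 1 [1y] bond c/1=23/400: DF=(1015623/1000000 − 23/400·(0))/(1+23/400) = 2401/2500 ≈ 0.960400
step 2 [2y] zero: DF = P = 953/1000 ≈ 0.953000
step 3 [3y] swap r/1=348/14219: DF=(1 − 348/14219·(0.960400+0.953000))/(1+348/14219) = 1163/1250 ≈ 0.930400
step 4 [4y] bond c/1=11/200: DF=(2245789/2000000 − 11/200·(0.960400+0.953000+0.930400))/(1+11/200) = 9161/10000 ≈ 0.916100
step 5 [5y] swap r/1=877/46722: DF=(1 − 877/46722·(0.960400+0.953000+0.930400+0.916100))/(1+877/46722) = 9123/10000 ≈ 0.912300
step 6 [6y] bond c/1=1/80: DF=(47541/50000 − 1/80·(0.960400+0.953000+0.930400+0.916100+0.912300))/(1+1/80) = 4407/5000 ≈ 0.881400

1 1 2401/2500
2 2 953/1000
3 3 1163/1250
4 4 9161/10000
5 5 9123/10000
6 6 4407/5000
DF(3y) is solved at step 3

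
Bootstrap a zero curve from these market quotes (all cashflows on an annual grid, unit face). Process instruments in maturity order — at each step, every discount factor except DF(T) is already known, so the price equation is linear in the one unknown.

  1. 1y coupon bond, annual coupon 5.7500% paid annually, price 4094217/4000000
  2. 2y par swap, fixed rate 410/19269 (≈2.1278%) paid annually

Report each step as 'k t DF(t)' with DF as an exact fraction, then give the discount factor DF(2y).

1 1 9679/10000
2 2 959/1000
DF(2y) = 959/1000 ≈ 0.959000

step 1 [1y] bond c/1=23/400: DF=(4094217/4000000 − 23/400·(0))/(1+23/400) = 9679/10000 ≈ 0.967900
step 2 [2y] swap r/1=410/19269: DF=(1 − 410/19269·(0.967900))/(1+410/19269) = 959/1000 ≈ 0.959000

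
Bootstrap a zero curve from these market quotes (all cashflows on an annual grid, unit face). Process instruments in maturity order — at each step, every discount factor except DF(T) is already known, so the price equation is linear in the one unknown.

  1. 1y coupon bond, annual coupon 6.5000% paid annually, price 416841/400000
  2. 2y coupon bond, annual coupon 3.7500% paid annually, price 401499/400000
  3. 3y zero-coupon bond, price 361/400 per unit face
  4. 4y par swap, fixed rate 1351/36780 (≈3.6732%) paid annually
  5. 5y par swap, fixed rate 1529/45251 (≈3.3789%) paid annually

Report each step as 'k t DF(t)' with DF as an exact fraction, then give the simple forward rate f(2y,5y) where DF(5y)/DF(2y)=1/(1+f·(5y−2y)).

step 1 [1y] bond c/1=13/200: DF=(416841/400000 − 13/200·(0))/(1+13/200) = 1957/2000 ≈ 0.978500
step 2 [2y] bond c/1=3/80: DF=(401499/400000 − 3/80·(0.978500))/(1+3/80) = 9321/10000 ≈ 0.932100
step 3 [3y] zero: DF = P = 361/400 ≈ 0.902500
step 4 [4y] swap r/1=1351/36780: DF=(1 − 1351/36780·(0.978500+0.932100+0.902500))/(1+1351/36780) = 8649/10000 ≈ 0.864900
step 5 [5y] swap r/1=1529/45251: DF=(1 − 1529/45251·(0.978500+0.932100+0.902500+0.864900))/(1+1529/45251) = 8471/10000 ≈ 0.847100

1 1 1957/2000
2 2 9321/10000
3 3 361/400
4 4 8649/10000
5 5 8471/10000
f(2y,5y) = ((9321/10000)/(8471/10000) − 1)/(3) = 850/25413 ≈ 3.3447%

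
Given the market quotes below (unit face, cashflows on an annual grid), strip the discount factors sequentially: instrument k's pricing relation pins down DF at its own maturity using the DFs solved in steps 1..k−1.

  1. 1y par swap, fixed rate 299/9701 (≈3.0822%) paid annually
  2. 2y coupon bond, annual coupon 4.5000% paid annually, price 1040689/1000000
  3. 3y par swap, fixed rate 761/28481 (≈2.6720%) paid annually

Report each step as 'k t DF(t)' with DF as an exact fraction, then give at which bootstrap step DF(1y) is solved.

step 1 [1y] swap r/1=299/9701: DF=(1 − 299/9701·(0))/(1+299/9701) = 9701/10000 ≈ 0.970100
step 2 [2y] bond c/1=9/200: DF=(1040689/1000000 − 9/200·(0.970100))/(1+9/200) = 9541/10000 ≈ 0.954100
step 3 [3y] swap r/1=761/28481: DF=(1 − 761/28481·(0.970100+0.954100))/(1+761/28481) = 9239/10000 ≈ 0.923900

1 1 9701/10000
2 2 9541/10000
3 3 9239/10000
DF(1y) is solved at step 1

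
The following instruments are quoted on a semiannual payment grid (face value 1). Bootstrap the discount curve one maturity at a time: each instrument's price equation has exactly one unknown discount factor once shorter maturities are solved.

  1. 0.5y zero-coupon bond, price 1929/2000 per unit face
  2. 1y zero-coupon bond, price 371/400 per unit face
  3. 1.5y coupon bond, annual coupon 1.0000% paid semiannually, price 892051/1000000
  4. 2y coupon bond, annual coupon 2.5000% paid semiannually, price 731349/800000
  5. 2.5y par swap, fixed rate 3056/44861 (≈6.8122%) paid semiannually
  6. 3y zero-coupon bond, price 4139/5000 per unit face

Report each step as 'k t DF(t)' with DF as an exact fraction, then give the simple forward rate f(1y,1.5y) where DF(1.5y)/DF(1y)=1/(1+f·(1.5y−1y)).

step 1 [0.5y] zero: DF = P = 1929/2000 ≈ 0.964500
step 2 [1y] zero: DF = P = 371/400 ≈ 0.927500
step 3 [1.5y] bond c/2=1/200: DF=(892051/1000000 − 1/200·(0.964500+0.927500))/(1+1/200) = 4391/5000 ≈ 0.878200
step 4 [2y] bond c/2=1/80: DF=(731349/800000 − 1/80·(0.964500+0.927500+0.878200))/(1+1/80) = 8687/10000 ≈ 0.868700
step 5 [2.5y] swap r/2=1528/44861: DF=(1 − 1528/44861·(0.964500+0.927500+0.878200+0.868700))/(1+1528/44861) = 1059/1250 ≈ 0.847200
step 6 [3y] zero: DF = P = 4139/5000 ≈ 0.827800

1 1/2 1929/2000
2 1 371/400
3 3/2 4391/5000
4 2 8687/10000
5 5/2 1059/1250
6 3 4139/5000
f(1y,1.5y) = ((371/400)/(4391/5000) − 1)/(1/2) = 493/4391 ≈ 11.2275%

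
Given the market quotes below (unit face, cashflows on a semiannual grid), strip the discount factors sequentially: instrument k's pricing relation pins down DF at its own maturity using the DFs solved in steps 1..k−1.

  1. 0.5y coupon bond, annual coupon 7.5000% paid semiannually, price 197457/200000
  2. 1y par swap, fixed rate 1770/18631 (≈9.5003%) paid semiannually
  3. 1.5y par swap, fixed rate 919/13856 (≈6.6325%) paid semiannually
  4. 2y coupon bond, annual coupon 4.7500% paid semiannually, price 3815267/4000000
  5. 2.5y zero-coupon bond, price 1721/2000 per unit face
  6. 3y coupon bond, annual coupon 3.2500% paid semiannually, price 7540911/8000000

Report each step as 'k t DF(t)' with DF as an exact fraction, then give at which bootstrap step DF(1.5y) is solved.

1 1/2 2379/2500
2 1 1823/2000
3 3/2 9081/10000
4 2 4337/5000
5 5/2 1721/2000
6 3 2139/2500
DF(1.5y) is solved at step 3

step 1 [0.5y] bond c/2=3/80: DF=(197457/200000 − 3/80·(0))/(1+3/80) = 2379/2500 ≈ 0.951600
step 2 [1y] swap r/2=885/18631: DF=(1 − 885/18631·(0.951600))/(1+885/18631) = 1823/2000 ≈ 0.911500
step 3 [1.5y] swap r/2=919/27712: DF=(1 − 919/27712·(0.951600+0.911500))/(1+919/27712) = 9081/10000 ≈ 0.908100
step 4 [2y] bond c/2=19/800: DF=(3815267/4000000 − 19/800·(0.951600+0.911500+0.908100))/(1+19/800) = 4337/5000 ≈ 0.867400
step 5 [2.5y] zero: DF = P = 1721/2000 ≈ 0.860500
step 6 [3y] bond c/2=13/800: DF=(7540911/8000000 − 13/800·(0.951600+0.911500+0.908100+0.867400+0.860500))/(1+13/800) = 2139/2500 ≈ 0.855600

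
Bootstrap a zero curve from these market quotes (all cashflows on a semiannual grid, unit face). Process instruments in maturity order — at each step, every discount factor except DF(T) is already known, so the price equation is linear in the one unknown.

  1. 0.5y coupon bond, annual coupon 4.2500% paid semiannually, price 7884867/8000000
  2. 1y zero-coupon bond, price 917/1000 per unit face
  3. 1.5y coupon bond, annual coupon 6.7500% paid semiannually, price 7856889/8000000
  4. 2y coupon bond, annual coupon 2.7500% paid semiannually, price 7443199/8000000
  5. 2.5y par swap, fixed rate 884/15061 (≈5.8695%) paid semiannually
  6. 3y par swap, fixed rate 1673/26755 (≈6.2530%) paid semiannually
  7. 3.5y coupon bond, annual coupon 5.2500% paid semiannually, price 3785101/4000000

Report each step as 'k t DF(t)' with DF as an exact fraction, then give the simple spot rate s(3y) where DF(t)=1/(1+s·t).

1 1/2 9651/10000
2 1 917/1000
3 3/2 4443/5000
4 2 4401/5000
5 5/2 4337/5000
6 3 8327/10000
7 7/2 1963/2500
s(3y) = (1/(8327/10000) − 1)/(3) = 1673/24981 ≈ 6.6971%

step 1 [0.5y] bond c/2=17/800: DF=(7884867/8000000 − 17/800·(0))/(1+17/800) = 9651/10000 ≈ 0.965100
step 2 [1y] zero: DF = P = 917/1000 ≈ 0.917000
step 3 [1.5y] bond c/2=27/800: DF=(7856889/8000000 − 27/800·(0.965100+0.917000))/(1+27/800) = 4443/5000 ≈ 0.888600
step 4 [2y] bond c/2=11/800: DF=(7443199/8000000 − 11/800·(0.965100+0.917000+0.888600))/(1+11/800) = 4401/5000 ≈ 0.880200
step 5 [2.5y] swap r/2=442/15061: DF=(1 − 442/15061·(0.965100+0.917000+0.888600+0.880200))/(1+442/15061) = 4337/5000 ≈ 0.867400
step 6 [3y] swap r/2=1673/53510: DF=(1 − 1673/53510·(0.965100+0.917000+0.888600+0.880200+0.867400))/(1+1673/53510) = 8327/10000 ≈ 0.832700
step 7 [3.5y] bond c/2=21/800: DF=(3785101/4000000 − 21/800·(0.965100+0.917000+0.888600+0.880200+0.867400+0.832700))/(1+21/800) = 1963/2500 ≈ 0.785200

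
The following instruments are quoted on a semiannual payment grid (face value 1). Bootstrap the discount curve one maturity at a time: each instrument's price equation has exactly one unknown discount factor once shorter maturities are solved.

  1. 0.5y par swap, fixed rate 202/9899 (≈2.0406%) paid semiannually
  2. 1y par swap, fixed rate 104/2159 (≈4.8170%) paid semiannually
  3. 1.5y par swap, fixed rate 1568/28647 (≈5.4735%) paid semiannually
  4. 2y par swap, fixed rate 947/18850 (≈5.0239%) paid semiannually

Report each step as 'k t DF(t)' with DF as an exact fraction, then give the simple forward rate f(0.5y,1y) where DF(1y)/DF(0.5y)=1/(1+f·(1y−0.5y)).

1 1/2 9899/10000
2 1 2383/2500
3 3/2 576/625
4 2 9053/10000
f(0.5y,1y) = ((9899/10000)/(2383/2500) − 1)/(1/2) = 367/4766 ≈ 7.7004%

step 1 [0.5y] swap r/2=101/9899: DF=(1 − 101/9899·(0))/(1+101/9899) = 9899/10000 ≈ 0.989900
step 2 [1y] swap r/2=52/2159: DF=(1 − 52/2159·(0.989900))/(1+52/2159) = 2383/2500 ≈ 0.953200
step 3 [1.5y] swap r/2=784/28647: DF=(1 − 784/28647·(0.989900+0.953200))/(1+784/28647) = 576/625 ≈ 0.921600
step 4 [2y] swap r/2=947/37700: DF=(1 − 947/37700·(0.989900+0.953200+0.921600))/(1+947/37700) = 9053/10000 ≈ 0.905300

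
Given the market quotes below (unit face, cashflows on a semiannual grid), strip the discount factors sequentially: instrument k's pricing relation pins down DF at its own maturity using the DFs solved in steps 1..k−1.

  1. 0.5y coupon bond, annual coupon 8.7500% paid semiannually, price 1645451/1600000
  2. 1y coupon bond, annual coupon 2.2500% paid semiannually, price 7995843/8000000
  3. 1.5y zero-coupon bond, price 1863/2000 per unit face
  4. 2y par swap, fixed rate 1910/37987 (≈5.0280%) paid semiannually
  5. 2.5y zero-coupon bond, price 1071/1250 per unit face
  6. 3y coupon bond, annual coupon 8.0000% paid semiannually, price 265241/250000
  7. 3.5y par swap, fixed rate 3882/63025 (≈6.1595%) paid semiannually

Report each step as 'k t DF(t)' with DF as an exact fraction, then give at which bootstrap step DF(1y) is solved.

step 1 [0.5y] bond c/2=7/160: DF=(1645451/1600000 − 7/160·(0))/(1+7/160) = 9853/10000 ≈ 0.985300
step 2 [1y] bond c/2=9/800: DF=(7995843/8000000 − 9/800·(0.985300))/(1+9/800) = 4887/5000 ≈ 0.977400
step 3 [1.5y] zero: DF = P = 1863/2000 ≈ 0.931500
step 4 [2y] swap r/2=955/37987: DF=(1 − 955/37987·(0.985300+0.977400+0.931500))/(1+955/37987) = 1809/2000 ≈ 0.904500
step 5 [2.5y] zero: DF = P = 1071/1250 ≈ 0.856800
step 6 [3y] bond c/2=1/25: DF=(265241/250000 − 1/25·(0.985300+0.977400+0.931500+0.904500+0.856800))/(1+1/25) = 8411/10000 ≈ 0.841100
step 7 [3.5y] swap r/2=1941/63025: DF=(1 − 1941/63025·(0.985300+0.977400+0.931500+0.904500+0.856800+0.841100))/(1+1941/63025) = 8059/10000 ≈ 0.805900

1 1/2 9853/10000
2 1 4887/5000
3 3/2 1863/2000
4 2 1809/2000
5 5/2 1071/1250
6 3 8411/10000
7 7/2 8059/10000
DF(1y) is solved at step 2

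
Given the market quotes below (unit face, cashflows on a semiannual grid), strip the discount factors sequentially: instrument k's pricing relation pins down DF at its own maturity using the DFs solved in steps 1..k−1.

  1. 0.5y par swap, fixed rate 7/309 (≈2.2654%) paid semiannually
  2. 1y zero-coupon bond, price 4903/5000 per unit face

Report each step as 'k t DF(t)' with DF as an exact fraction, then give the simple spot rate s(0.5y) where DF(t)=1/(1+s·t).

1 1/2 618/625
2 1 4903/5000
s(0.5y) = (1/(618/625) − 1)/(1/2) = 7/309 ≈ 2.2654%

step 1 [0.5y] swap r/2=7/618: DF=(1 − 7/618·(0))/(1+7/618) = 618/625 ≈ 0.988800
step 2 [1y] zero: DF = P = 4903/5000 ≈ 0.980600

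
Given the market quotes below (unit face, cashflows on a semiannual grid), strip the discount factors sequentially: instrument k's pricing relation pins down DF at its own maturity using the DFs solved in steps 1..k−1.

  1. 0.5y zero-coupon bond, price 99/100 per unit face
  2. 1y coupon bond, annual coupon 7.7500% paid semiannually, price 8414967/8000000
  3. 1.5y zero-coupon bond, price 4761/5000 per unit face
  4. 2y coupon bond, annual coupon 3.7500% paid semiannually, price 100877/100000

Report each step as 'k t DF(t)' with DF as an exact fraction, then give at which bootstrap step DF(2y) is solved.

step 1 [0.5y] zero: DF = P = 99/100 ≈ 0.990000
step 2 [1y] bond c/2=31/800: DF=(8414967/8000000 − 31/800·(0.990000))/(1+31/800) = 9757/10000 ≈ 0.975700
step 3 [1.5y] zero: DF = P = 4761/5000 ≈ 0.952200
step 4 [2y] bond c/2=3/160: DF=(100877/100000 − 3/160·(0.990000+0.975700+0.952200))/(1+3/160) = 1873/2000 ≈ 0.936500

1 1/2 99/100
2 1 9757/10000
3 3/2 4761/5000
4 2 1873/2000
DF(2y) is solved at step 4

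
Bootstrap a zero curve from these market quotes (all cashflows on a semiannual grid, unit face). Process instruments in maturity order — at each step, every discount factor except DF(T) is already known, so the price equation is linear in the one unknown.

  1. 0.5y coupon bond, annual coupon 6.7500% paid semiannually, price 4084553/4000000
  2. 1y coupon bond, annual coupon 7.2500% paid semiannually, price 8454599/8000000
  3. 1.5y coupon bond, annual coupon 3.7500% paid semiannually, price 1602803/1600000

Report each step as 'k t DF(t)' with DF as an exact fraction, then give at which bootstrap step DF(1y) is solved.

step 1 [0.5y] bond c/2=27/800: DF=(4084553/4000000 − 27/800·(0))/(1+27/800) = 4939/5000 ≈ 0.987800
step 2 [1y] bond c/2=29/800: DF=(8454599/8000000 − 29/800·(0.987800))/(1+29/800) = 9853/10000 ≈ 0.985300
step 3 [1.5y] bond c/2=3/160: DF=(1602803/1600000 − 3/160·(0.987800+0.985300))/(1+3/160) = 947/1000 ≈ 0.947000

1 1/2 4939/5000
2 1 9853/10000
3 3/2 947/1000
DF(1y) is solved at step 2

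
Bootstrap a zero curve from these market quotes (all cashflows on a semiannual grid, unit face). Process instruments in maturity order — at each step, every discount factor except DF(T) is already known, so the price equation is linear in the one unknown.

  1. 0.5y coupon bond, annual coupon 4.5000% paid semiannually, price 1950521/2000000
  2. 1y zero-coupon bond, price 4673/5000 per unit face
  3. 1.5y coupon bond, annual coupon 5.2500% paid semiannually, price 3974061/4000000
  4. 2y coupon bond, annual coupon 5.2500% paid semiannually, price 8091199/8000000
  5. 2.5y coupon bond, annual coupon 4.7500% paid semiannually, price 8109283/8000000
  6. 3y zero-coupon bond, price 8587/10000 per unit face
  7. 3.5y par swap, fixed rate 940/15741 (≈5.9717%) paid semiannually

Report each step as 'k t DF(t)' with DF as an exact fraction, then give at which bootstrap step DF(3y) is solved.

1 1/2 4769/5000
2 1 4673/5000
3 3/2 4599/5000
4 2 9137/10000
5 5/2 4519/5000
6 3 8587/10000
7 7/2 203/250
DF(3y) is solved at step 6

step 1 [0.5y] bond c/2=9/400: DF=(1950521/2000000 − 9/400·(0))/(1+9/400) = 4769/5000 ≈ 0.953800
step 2 [1y] zero: DF = P = 4673/5000 ≈ 0.934600
step 3 [1.5y] bond c/2=21/800: DF=(3974061/4000000 − 21/800·(0.953800+0.934600))/(1+21/800) = 4599/5000 ≈ 0.919800
step 4 [2y] bond c/2=21/800: DF=(8091199/8000000 − 21/800·(0.953800+0.934600+0.919800))/(1+21/800) = 9137/10000 ≈ 0.913700
step 5 [2.5y] bond c/2=19/800: DF=(8109283/8000000 − 19/800·(0.953800+0.934600+0.919800+0.913700))/(1+19/800) = 4519/5000 ≈ 0.903800
step 6 [3y] zero: DF = P = 8587/10000 ≈ 0.858700
step 7 [3.5y] swap r/2=470/15741: DF=(1 − 470/15741·(0.953800+0.934600+0.919800+0.913700+0.903800+0.858700))/(1+470/15741) = 203/250 ≈ 0.812000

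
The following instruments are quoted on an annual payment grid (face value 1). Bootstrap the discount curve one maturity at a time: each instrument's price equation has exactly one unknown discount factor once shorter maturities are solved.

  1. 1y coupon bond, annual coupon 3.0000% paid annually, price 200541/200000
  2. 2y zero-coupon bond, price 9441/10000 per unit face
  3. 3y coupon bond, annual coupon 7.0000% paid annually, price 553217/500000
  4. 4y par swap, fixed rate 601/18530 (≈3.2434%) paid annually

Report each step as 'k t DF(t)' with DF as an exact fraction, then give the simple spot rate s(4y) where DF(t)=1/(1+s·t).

1 1 1947/2000
2 2 9441/10000
3 3 4543/5000
4 4 4399/5000
s(4y) = (1/(4399/5000) − 1)/(4) = 601/17596 ≈ 3.4155%

step 1 [1y] bond c/1=3/100: DF=(200541/200000 − 3/100·(0))/(1+3/100) = 1947/2000 ≈ 0.973500
step 2 [2y] zero: DF = P = 9441/10000 ≈ 0.944100
step 3 [3y] bond c/1=7/100: DF=(553217/500000 − 7/100·(0.973500+0.944100))/(1+7/100) = 4543/5000 ≈ 0.908600
step 4 [4y] swap r/1=601/18530: DF=(1 − 601/18530·(0.973500+0.944100+0.908600))/(1+601/18530) = 4399/5000 ≈ 0.879800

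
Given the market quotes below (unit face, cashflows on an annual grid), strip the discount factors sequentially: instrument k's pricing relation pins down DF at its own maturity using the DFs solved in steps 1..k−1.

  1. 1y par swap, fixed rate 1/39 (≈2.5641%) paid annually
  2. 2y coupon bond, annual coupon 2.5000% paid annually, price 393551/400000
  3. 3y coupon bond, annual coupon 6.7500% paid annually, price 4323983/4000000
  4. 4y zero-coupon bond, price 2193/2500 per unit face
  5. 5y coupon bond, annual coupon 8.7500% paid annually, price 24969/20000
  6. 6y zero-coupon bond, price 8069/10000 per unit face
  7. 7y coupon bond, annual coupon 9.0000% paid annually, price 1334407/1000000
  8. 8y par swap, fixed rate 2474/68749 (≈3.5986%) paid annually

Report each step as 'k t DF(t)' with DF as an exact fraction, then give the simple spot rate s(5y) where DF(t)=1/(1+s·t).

1 1 39/40
2 2 9361/10000
3 3 4459/5000
4 4 2193/2500
5 5 8519/10000
6 6 8069/10000
7 7 3917/5000
8 8 3763/5000
s(5y) = (1/(8519/10000) − 1)/(5) = 1481/42595 ≈ 3.4769%

step 1 [1y] swap r/1=1/39: DF=(1 − 1/39·(0))/(1+1/39) = 39/40 ≈ 0.975000
step 2 [2y] bond c/1=1/40: DF=(393551/400000 − 1/40·(0.975000))/(1+1/40) = 9361/10000 ≈ 0.936100
step 3 [3y] bond c/1=27/400: DF=(4323983/4000000 − 27/400·(0.975000+0.936100))/(1+27/400) = 4459/5000 ≈ 0.891800
step 4 [4y] zero: DF = P = 2193/2500 ≈ 0.877200
step 5 [5y] bond c/1=7/80: DF=(24969/20000 − 7/80·(0.975000+0.936100+0.891800+0.877200))/(1+7/80) = 8519/10000 ≈ 0.851900
step 6 [6y] zero: DF = P = 8069/10000 ≈ 0.806900
step 7 [7y] bond c/1=9/100: DF=(1334407/1000000 − 9/100·(0.975000+0.936100+0.891800+0.877200+0.851900+0.806900))/(1+9/100) = 3917/5000 ≈ 0.783400
step 8 [8y] swap r/1=2474/68749: DF=(1 − 2474/68749·(0.975000+0.936100+0.891800+0.877200+0.851900+0.806900+0.783400))/(1+2474/68749) = 3763/5000 ≈ 0.752600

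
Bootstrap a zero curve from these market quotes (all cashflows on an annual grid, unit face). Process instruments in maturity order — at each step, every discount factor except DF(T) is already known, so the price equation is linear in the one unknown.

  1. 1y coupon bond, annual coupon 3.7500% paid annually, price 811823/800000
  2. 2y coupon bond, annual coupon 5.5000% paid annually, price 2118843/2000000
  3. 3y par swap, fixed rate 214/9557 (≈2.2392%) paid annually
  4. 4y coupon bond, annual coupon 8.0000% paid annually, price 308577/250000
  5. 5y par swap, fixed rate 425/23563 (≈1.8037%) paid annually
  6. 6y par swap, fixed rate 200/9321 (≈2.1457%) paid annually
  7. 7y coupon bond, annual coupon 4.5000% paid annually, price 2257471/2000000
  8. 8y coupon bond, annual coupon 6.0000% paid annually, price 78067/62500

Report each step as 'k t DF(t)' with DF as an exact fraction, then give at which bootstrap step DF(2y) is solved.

step 1 [1y] bond c/1=3/80: DF=(811823/800000 − 3/80·(0))/(1+3/80) = 9781/10000 ≈ 0.978100
step 2 [2y] bond c/1=11/200: DF=(2118843/2000000 − 11/200·(0.978100))/(1+11/200) = 2383/2500 ≈ 0.953200
step 3 [3y] swap r/1=214/9557: DF=(1 − 214/9557·(0.978100+0.953200))/(1+214/9557) = 4679/5000 ≈ 0.935800
step 4 [4y] bond c/1=2/25: DF=(308577/250000 − 2/25·(0.978100+0.953200+0.935800))/(1+2/25) = 1861/2000 ≈ 0.930500
step 5 [5y] swap r/1=425/23563: DF=(1 − 425/23563·(0.978100+0.953200+0.935800+0.930500))/(1+425/23563) = 183/200 ≈ 0.915000
step 6 [6y] swap r/1=200/9321: DF=(1 − 200/9321·(0.978100+0.953200+0.935800+0.930500+0.915000))/(1+200/9321) = 22/25 ≈ 0.880000
step 7 [7y] bond c/1=9/200: DF=(2257471/2000000 − 9/200·(0.978100+0.953200+0.935800+0.930500+0.915000+0.880000))/(1+9/200) = 8393/10000 ≈ 0.839300
step 8 [8y] bond c/1=3/50: DF=(78067/62500 − 3/50·(0.978100+0.953200+0.935800+0.930500+0.915000+0.880000+0.839300))/(1+3/50) = 8143/10000 ≈ 0.814300

1 1 9781/10000
2 2 2383/2500
3 3 4679/5000
4 4 1861/2000
5 5 183/200
6 6 22/25
7 7 8393/10000
8 8 8143/10000
DF(2y) is solved at step 2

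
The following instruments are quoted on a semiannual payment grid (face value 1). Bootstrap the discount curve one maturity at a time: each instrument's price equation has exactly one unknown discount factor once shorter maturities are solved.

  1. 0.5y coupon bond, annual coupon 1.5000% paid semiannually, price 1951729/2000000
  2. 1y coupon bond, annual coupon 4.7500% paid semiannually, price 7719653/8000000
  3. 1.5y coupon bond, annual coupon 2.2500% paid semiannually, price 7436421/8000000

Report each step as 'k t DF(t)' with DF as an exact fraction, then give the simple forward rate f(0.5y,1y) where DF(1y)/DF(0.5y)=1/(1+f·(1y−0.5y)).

step 1 [0.5y] bond c/2=3/400: DF=(1951729/2000000 − 3/400·(0))/(1+3/400) = 4843/5000 ≈ 0.968600
step 2 [1y] bond c/2=19/800: DF=(7719653/8000000 − 19/800·(0.968600))/(1+19/800) = 9201/10000 ≈ 0.920100
step 3 [1.5y] bond c/2=9/800: DF=(7436421/8000000 − 9/800·(0.968600+0.920100))/(1+9/800) = 4491/5000 ≈ 0.898200

1 1/2 4843/5000
2 1 9201/10000
3 3/2 4491/5000
f(0.5y,1y) = ((4843/5000)/(9201/10000) − 1)/(1/2) = 970/9201 ≈ 10.5423%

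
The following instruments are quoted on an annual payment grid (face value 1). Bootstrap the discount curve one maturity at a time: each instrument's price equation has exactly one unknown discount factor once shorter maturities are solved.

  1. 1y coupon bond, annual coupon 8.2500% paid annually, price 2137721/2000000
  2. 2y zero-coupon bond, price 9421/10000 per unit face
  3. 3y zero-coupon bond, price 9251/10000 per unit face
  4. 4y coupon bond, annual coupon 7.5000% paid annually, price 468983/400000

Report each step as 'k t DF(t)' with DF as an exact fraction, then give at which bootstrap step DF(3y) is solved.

step 1 [1y] bond c/1=33/400: DF=(2137721/2000000 − 33/400·(0))/(1+33/400) = 4937/5000 ≈ 0.987400
step 2 [2y] zero: DF = P = 9421/10000 ≈ 0.942100
step 3 [3y] zero: DF = P = 9251/10000 ≈ 0.925100
step 4 [4y] bond c/1=3/40: DF=(468983/400000 − 3/40·(0.987400+0.942100+0.925100))/(1+3/40) = 1783/2000 ≈ 0.891500

1 1 4937/5000
2 2 9421/10000
3 3 9251/10000
4 4 1783/2000
DF(3y) is solved at step 3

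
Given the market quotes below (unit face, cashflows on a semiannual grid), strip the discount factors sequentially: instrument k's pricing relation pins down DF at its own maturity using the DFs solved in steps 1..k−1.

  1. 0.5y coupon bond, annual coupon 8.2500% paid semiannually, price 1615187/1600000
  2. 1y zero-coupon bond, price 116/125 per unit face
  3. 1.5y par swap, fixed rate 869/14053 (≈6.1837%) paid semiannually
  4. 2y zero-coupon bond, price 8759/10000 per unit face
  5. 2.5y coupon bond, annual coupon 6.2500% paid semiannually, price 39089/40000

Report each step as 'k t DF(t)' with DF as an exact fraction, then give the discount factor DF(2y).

step 1 [0.5y] bond c/2=33/800: DF=(1615187/1600000 − 33/800·(0))/(1+33/800) = 1939/2000 ≈ 0.969500
step 2 [1y] zero: DF = P = 116/125 ≈ 0.928000
step 3 [1.5y] swap r/2=869/28106: DF=(1 − 869/28106·(0.969500+0.928000))/(1+869/28106) = 9131/10000 ≈ 0.913100
step 4 [2y] zero: DF = P = 8759/10000 ≈ 0.875900
step 5 [2.5y] bond c/2=1/32: DF=(39089/40000 − 1/32·(0.969500+0.928000+0.913100+0.875900))/(1+1/32) = 8359/10000 ≈ 0.835900

1 1/2 1939/2000
2 1 116/125
3 3/2 9131/10000
4 2 8759/10000
5 5/2 8359/10000
DF(2y) = 8759/10000 ≈ 0.875900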